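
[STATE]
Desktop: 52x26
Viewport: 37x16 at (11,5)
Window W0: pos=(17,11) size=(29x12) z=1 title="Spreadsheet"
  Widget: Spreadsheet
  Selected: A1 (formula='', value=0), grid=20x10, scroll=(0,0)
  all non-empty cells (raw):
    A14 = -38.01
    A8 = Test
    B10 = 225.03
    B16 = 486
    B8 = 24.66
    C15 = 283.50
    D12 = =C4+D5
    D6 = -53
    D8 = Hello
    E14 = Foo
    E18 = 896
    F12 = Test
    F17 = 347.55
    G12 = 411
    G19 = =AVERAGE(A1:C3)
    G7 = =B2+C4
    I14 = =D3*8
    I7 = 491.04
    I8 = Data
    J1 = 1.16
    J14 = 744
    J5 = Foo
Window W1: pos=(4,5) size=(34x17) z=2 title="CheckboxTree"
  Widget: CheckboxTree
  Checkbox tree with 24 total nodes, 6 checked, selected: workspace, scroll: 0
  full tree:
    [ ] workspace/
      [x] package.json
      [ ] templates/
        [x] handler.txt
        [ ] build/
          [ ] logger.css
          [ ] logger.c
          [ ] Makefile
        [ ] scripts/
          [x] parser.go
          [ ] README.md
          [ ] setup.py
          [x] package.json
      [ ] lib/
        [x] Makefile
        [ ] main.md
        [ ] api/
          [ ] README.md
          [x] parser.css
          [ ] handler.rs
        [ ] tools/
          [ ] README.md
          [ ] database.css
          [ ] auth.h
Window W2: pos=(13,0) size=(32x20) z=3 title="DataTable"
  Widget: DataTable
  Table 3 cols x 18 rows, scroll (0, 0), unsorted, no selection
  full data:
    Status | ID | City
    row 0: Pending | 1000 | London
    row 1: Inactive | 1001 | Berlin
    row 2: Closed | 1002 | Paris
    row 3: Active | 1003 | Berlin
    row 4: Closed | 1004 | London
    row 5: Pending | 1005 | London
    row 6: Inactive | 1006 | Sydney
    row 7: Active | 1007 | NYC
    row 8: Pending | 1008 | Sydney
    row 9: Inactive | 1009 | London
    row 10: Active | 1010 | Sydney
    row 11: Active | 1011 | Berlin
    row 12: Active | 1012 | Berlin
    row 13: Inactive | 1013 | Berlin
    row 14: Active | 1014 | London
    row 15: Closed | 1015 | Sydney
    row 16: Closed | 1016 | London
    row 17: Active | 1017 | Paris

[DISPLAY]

━━┃Pending │1000│London          ┃   
bo┃Inactive│1001│Berlin          ┃   
──┃Closed  │1002│Paris           ┃   
or┃Active  │1003│Berlin          ┃   
 p┃Closed  │1004│London          ┃   
 t┃Pending │1005│London          ┃   
x]┃Inactive│1006│Sydney          ┃┓  
 ]┃Active  │1007│NYC             ┃┃  
 [┃Pending │1008│Sydney          ┃┨  
 [┃Inactive│1009│London          ┃┃  
 [┃Active  │1010│Sydney          ┃┃  
-]┃Active  │1011│Berlin          ┃┃  
 [┃Active  │1012│Berlin          ┃┃  
 [┃Inactive│1013│Berlin          ┃┃  
 [┗━━━━━━━━━━━━━━━━━━━━━━━━━━━━━━┛┃  
 [x] package.json         ┃       ┃  


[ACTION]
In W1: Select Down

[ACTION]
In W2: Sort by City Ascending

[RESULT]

━━┃Inactive│1001│Berlin          ┃   
bo┃Active  │1003│Berlin          ┃   
──┃Active  │1011│Berlin          ┃   
or┃Active  │1012│Berlin          ┃   
 p┃Inactive│1013│Berlin          ┃   
 t┃Pending │1000│London          ┃   
x]┃Closed  │1004│London          ┃┓  
 ]┃Pending │1005│London          ┃┃  
 [┃Inactive│1009│London          ┃┨  
 [┃Active  │1014│London          ┃┃  
 [┃Closed  │1016│London          ┃┃  
-]┃Active  │1007│NYC             ┃┃  
 [┃Closed  │1002│Paris           ┃┃  
 [┃Active  │1017│Paris           ┃┃  
 [┗━━━━━━━━━━━━━━━━━━━━━━━━━━━━━━┛┃  
 [x] package.json         ┃       ┃  


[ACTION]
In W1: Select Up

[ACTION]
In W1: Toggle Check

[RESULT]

━━┃Inactive│1001│Berlin          ┃   
bo┃Active  │1003│Berlin          ┃   
──┃Active  │1011│Berlin          ┃   
or┃Active  │1012│Berlin          ┃   
 p┃Inactive│1013│Berlin          ┃   
 t┃Pending │1000│London          ┃   
x]┃Closed  │1004│London          ┃┓  
x]┃Pending │1005│London          ┃┃  
 [┃Inactive│1009│London          ┃┨  
 [┃Active  │1014│London          ┃┃  
 [┃Closed  │1016│London          ┃┃  
x]┃Active  │1007│NYC             ┃┃  
 [┃Closed  │1002│Paris           ┃┃  
 [┃Active  │1017│Paris           ┃┃  
 [┗━━━━━━━━━━━━━━━━━━━━━━━━━━━━━━┛┃  
 [x] package.json         ┃       ┃  


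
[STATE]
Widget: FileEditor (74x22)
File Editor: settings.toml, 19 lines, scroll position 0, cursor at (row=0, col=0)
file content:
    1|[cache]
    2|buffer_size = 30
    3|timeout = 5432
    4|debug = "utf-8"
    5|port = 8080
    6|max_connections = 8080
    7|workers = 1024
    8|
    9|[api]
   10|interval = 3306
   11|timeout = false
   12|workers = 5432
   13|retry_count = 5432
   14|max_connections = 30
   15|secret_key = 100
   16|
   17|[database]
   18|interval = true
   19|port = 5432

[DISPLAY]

█cache]                                                                  ▲
buffer_size = 30                                                         █
timeout = 5432                                                           ░
debug = "utf-8"                                                          ░
port = 8080                                                              ░
max_connections = 8080                                                   ░
workers = 1024                                                           ░
                                                                         ░
[api]                                                                    ░
interval = 3306                                                          ░
timeout = false                                                          ░
workers = 5432                                                           ░
retry_count = 5432                                                       ░
max_connections = 30                                                     ░
secret_key = 100                                                         ░
                                                                         ░
[database]                                                               ░
interval = true                                                          ░
port = 5432                                                              ░
                                                                         ░
                                                                         ░
                                                                         ▼


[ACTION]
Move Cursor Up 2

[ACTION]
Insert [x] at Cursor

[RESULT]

x█cache]                                                                 ▲
buffer_size = 30                                                         █
timeout = 5432                                                           ░
debug = "utf-8"                                                          ░
port = 8080                                                              ░
max_connections = 8080                                                   ░
workers = 1024                                                           ░
                                                                         ░
[api]                                                                    ░
interval = 3306                                                          ░
timeout = false                                                          ░
workers = 5432                                                           ░
retry_count = 5432                                                       ░
max_connections = 30                                                     ░
secret_key = 100                                                         ░
                                                                         ░
[database]                                                               ░
interval = true                                                          ░
port = 5432                                                              ░
                                                                         ░
                                                                         ░
                                                                         ▼


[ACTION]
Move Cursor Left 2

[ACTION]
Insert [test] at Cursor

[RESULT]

test█[cache]                                                             ▲
buffer_size = 30                                                         █
timeout = 5432                                                           ░
debug = "utf-8"                                                          ░
port = 8080                                                              ░
max_connections = 8080                                                   ░
workers = 1024                                                           ░
                                                                         ░
[api]                                                                    ░
interval = 3306                                                          ░
timeout = false                                                          ░
workers = 5432                                                           ░
retry_count = 5432                                                       ░
max_connections = 30                                                     ░
secret_key = 100                                                         ░
                                                                         ░
[database]                                                               ░
interval = true                                                          ░
port = 5432                                                              ░
                                                                         ░
                                                                         ░
                                                                         ▼


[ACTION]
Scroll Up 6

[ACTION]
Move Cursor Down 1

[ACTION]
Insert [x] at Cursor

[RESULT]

testx[cache]                                                             ▲
buffx█r_size = 30                                                        █
timeout = 5432                                                           ░
debug = "utf-8"                                                          ░
port = 8080                                                              ░
max_connections = 8080                                                   ░
workers = 1024                                                           ░
                                                                         ░
[api]                                                                    ░
interval = 3306                                                          ░
timeout = false                                                          ░
workers = 5432                                                           ░
retry_count = 5432                                                       ░
max_connections = 30                                                     ░
secret_key = 100                                                         ░
                                                                         ░
[database]                                                               ░
interval = true                                                          ░
port = 5432                                                              ░
                                                                         ░
                                                                         ░
                                                                         ▼


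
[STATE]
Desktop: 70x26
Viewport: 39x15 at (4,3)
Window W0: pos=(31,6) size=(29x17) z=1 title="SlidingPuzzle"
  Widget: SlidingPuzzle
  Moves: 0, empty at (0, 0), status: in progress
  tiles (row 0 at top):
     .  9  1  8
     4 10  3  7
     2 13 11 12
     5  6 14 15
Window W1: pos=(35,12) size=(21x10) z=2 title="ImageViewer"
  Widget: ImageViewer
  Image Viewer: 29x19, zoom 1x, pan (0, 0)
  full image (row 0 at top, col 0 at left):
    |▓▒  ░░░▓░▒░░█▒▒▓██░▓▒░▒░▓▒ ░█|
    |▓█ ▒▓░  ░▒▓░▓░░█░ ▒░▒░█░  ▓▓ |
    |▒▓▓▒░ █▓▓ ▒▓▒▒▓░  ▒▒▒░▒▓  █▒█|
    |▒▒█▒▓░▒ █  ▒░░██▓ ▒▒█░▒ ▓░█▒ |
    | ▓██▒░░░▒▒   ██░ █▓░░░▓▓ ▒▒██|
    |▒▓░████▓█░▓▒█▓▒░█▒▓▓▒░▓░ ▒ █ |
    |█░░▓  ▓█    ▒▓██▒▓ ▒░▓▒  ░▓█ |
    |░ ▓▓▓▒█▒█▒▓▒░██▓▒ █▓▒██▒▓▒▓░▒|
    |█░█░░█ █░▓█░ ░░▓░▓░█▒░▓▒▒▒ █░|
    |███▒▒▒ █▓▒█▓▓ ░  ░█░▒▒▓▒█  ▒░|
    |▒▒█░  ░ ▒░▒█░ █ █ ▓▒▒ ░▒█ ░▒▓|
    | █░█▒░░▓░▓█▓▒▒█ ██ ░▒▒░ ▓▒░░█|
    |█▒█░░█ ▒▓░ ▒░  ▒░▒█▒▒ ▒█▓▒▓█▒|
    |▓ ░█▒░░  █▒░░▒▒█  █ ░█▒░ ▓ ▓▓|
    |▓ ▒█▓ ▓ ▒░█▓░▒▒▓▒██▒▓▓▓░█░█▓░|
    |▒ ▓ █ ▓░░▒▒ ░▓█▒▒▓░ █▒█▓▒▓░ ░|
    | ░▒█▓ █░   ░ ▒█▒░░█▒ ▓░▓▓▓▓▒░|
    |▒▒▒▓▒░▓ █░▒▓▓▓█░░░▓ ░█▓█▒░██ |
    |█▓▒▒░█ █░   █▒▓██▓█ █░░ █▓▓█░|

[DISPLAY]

                                       
                                       
                                       
                           ┏━━━━━━━━━━━
                           ┃ SlidingPuz
                           ┠───────────
                           ┃┌────┬────┬
                           ┃│    │  9 │
                           ┃├────┼────┼
                           ┃│  ┏━━━━━━━
                           ┃├──┃ ImageV
                           ┃│  ┠───────
                           ┃├──┃▓▒  ░░░
                           ┃│  ┃▓█ ▒▓░ 
                           ┃└──┃▒▓▓▒░ █


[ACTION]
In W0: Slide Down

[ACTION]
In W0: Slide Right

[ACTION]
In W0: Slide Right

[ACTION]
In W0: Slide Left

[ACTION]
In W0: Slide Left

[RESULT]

                                       
                                       
                                       
                           ┏━━━━━━━━━━━
                           ┃ SlidingPuz
                           ┠───────────
                           ┃┌────┬────┬
                           ┃│  9 │  1 │
                           ┃├────┼────┼
                           ┃│  ┏━━━━━━━
                           ┃├──┃ ImageV
                           ┃│  ┠───────
                           ┃├──┃▓▒  ░░░
                           ┃│  ┃▓█ ▒▓░ 
                           ┃└──┃▒▓▓▒░ █


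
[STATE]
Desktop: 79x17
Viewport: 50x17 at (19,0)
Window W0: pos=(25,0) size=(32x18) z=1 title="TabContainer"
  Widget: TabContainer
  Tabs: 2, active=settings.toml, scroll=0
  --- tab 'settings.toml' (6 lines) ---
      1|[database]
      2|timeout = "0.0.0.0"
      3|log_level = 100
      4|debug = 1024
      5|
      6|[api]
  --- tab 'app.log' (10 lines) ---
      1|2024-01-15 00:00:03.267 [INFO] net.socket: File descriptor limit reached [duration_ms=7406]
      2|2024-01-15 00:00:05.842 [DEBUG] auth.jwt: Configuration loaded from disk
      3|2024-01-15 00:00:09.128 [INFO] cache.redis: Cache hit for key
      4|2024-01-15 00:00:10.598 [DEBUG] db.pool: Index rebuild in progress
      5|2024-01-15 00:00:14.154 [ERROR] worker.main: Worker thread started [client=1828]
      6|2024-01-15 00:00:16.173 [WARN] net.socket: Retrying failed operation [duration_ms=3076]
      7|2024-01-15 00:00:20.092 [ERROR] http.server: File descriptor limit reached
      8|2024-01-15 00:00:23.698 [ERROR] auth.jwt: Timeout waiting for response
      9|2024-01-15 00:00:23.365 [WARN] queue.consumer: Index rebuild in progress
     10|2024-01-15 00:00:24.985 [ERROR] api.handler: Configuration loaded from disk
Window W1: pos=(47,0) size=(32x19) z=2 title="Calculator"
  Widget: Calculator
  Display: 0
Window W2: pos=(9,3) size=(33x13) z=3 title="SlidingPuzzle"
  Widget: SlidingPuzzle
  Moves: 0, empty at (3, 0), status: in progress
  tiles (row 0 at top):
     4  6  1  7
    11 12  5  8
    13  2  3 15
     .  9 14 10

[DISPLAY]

      ┏━━━━━━━━━━━━━━━━━━━━━┏━━━━━━━━━━━━━━━━━━━━━
      ┃ TabContainer        ┃ Calculator          
      ┠─────────────────────┠─────────────────────
━━━━━━━━━━━━━━━━━━━━━━┓ app.┃                     
uzzle                 ┃─────┃┌───┬───┬───┬───┐    
──────────────────────┨     ┃│ 7 │ 8 │ 9 │ ÷ │    
─┬────┬────┐          ┃.0"  ┃├───┼───┼───┼───┤    
 │  1 │  7 │          ┃     ┃│ 4 │ 5 │ 6 │ × │    
─┼────┼────┤          ┃     ┃├───┼───┼───┼───┤    
 │  5 │  8 │          ┃     ┃│ 1 │ 2 │ 3 │ - │    
─┼────┼────┤          ┃     ┃├───┼───┼───┼───┤    
 │  3 │ 15 │          ┃     ┃│ 0 │ . │ = │ + │    
─┼────┼────┤          ┃     ┃├───┼───┼───┼───┤    
 │ 14 │ 10 │          ┃     ┃│ C │ MC│ MR│ M+│    
─┴────┴────┘          ┃     ┃└───┴───┴───┴───┘    
━━━━━━━━━━━━━━━━━━━━━━┛     ┃                     
      ┃                     ┃                     


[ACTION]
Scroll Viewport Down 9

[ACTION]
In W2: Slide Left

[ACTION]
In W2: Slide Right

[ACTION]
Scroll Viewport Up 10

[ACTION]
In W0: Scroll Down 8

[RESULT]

      ┏━━━━━━━━━━━━━━━━━━━━━┏━━━━━━━━━━━━━━━━━━━━━
      ┃ TabContainer        ┃ Calculator          
      ┠─────────────────────┠─────────────────────
━━━━━━━━━━━━━━━━━━━━━━┓ app.┃                     
uzzle                 ┃─────┃┌───┬───┬───┬───┐    
──────────────────────┨     ┃│ 7 │ 8 │ 9 │ ÷ │    
─┬────┬────┐          ┃     ┃├───┼───┼───┼───┤    
 │  1 │  7 │          ┃     ┃│ 4 │ 5 │ 6 │ × │    
─┼────┼────┤          ┃     ┃├───┼───┼───┼───┤    
 │  5 │  8 │          ┃     ┃│ 1 │ 2 │ 3 │ - │    
─┼────┼────┤          ┃     ┃├───┼───┼───┼───┤    
 │  3 │ 15 │          ┃     ┃│ 0 │ . │ = │ + │    
─┼────┼────┤          ┃     ┃├───┼───┼───┼───┤    
 │ 14 │ 10 │          ┃     ┃│ C │ MC│ MR│ M+│    
─┴────┴────┘          ┃     ┃└───┴───┴───┴───┘    
━━━━━━━━━━━━━━━━━━━━━━┛     ┃                     
      ┃                     ┃                     


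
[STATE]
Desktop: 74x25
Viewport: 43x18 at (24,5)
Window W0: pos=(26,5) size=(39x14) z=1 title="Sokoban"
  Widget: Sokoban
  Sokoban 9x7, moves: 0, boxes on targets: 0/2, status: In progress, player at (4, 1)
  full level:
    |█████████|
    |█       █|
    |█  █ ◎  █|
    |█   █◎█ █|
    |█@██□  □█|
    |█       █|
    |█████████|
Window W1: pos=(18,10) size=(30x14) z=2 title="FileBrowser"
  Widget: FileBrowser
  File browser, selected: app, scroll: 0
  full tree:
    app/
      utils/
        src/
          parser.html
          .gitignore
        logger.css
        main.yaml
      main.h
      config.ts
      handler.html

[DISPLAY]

  ┏━━━━━━━━━━━━━━━━━━━━━━━━━━━━━━━━━━━━━┓  
  ┃ Sokoban                             ┃  
  ┠─────────────────────────────────────┨  
  ┃█████████                            ┃  
  ┃█       █                            ┃  
━━━━━━━━━━━━━━━━━━━━━━━┓                ┃  
Browser                ┃                ┃  
───────────────────────┨                ┃  
 app/                  ┃                ┃  
+] utils/              ┃                ┃  
ain.h                  ┃                ┃  
onfig.ts               ┃                ┃  
andler.html            ┃                ┃  
                       ┃━━━━━━━━━━━━━━━━┛  
                       ┃                   
                       ┃                   
                       ┃                   
                       ┃                   


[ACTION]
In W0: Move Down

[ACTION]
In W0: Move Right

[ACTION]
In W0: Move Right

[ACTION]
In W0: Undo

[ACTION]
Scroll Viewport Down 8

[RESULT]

  ┠─────────────────────────────────────┨  
  ┃█████████                            ┃  
  ┃█       █                            ┃  
━━━━━━━━━━━━━━━━━━━━━━━┓                ┃  
Browser                ┃                ┃  
───────────────────────┨                ┃  
 app/                  ┃                ┃  
+] utils/              ┃                ┃  
ain.h                  ┃                ┃  
onfig.ts               ┃                ┃  
andler.html            ┃                ┃  
                       ┃━━━━━━━━━━━━━━━━┛  
                       ┃                   
                       ┃                   
                       ┃                   
                       ┃                   
━━━━━━━━━━━━━━━━━━━━━━━┛                   
                                           


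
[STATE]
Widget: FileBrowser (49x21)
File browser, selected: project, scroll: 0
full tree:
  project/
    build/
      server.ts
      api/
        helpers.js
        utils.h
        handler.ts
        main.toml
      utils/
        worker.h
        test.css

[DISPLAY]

> [-] project/                                   
    [+] build/                                   
                                                 
                                                 
                                                 
                                                 
                                                 
                                                 
                                                 
                                                 
                                                 
                                                 
                                                 
                                                 
                                                 
                                                 
                                                 
                                                 
                                                 
                                                 
                                                 


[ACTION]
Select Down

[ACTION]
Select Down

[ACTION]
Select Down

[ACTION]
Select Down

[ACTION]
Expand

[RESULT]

  [-] project/                                   
  > [-] build/                                   
      server.ts                                  
      [+] api/                                   
      [+] utils/                                 
                                                 
                                                 
                                                 
                                                 
                                                 
                                                 
                                                 
                                                 
                                                 
                                                 
                                                 
                                                 
                                                 
                                                 
                                                 
                                                 


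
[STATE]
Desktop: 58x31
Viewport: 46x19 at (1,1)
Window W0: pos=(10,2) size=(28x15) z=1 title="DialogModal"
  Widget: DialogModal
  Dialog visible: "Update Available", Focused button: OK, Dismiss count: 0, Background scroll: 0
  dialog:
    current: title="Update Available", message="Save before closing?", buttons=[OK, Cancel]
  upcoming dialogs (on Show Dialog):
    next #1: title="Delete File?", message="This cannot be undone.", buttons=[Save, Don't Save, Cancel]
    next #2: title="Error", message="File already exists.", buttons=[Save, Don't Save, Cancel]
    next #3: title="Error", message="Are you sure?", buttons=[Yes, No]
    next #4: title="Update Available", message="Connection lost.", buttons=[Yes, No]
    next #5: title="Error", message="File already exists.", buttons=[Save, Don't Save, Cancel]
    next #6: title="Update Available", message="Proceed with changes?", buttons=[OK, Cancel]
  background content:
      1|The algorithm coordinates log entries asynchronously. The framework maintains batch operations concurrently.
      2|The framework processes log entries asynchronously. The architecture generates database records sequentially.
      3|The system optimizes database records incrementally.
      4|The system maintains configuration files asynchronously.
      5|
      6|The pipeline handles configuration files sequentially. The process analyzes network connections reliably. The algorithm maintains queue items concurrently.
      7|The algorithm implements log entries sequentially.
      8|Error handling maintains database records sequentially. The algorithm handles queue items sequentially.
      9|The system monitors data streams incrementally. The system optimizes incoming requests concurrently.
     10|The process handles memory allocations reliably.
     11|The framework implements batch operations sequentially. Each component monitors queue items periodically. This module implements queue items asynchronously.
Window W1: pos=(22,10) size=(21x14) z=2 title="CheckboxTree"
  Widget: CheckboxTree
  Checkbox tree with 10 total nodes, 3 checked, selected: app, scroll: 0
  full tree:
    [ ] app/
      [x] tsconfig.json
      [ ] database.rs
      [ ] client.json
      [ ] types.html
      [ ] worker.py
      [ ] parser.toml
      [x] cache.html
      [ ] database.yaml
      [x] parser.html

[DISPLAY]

                                              
         ┏━━━━━━━━━━━━━━━━━━━━━━━━━━┓         
         ┃ DialogModal              ┃         
         ┠──────────────────────────┨         
         ┃The algorithm coordinates ┃         
         ┃The framework processes lo┃         
         ┃The system optimizes datab┃         
         ┃Th┌────────────────────┐fi┃         
         ┃  │  Update Available  │  ┃         
         ┃Th│Save bef┏━━━━━━━━━━━━━━━━━━━┓    
         ┃Th│   [OK] ┃ CheckboxTree      ┃    
         ┃Er└────────┠───────────────────┨    
         ┃The system ┃>[-] app/          ┃    
         ┃The process┃   [x] tsconfig.jso┃    
         ┃The framewo┃   [ ] database.rs ┃    
         ┗━━━━━━━━━━━┃   [ ] client.json ┃    
                     ┃   [ ] types.html  ┃    
                     ┃   [ ] worker.py   ┃    
                     ┃   [ ] parser.toml ┃    


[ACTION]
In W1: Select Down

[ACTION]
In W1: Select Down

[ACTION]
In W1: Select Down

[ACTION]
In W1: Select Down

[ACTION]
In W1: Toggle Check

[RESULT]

                                              
         ┏━━━━━━━━━━━━━━━━━━━━━━━━━━┓         
         ┃ DialogModal              ┃         
         ┠──────────────────────────┨         
         ┃The algorithm coordinates ┃         
         ┃The framework processes lo┃         
         ┃The system optimizes datab┃         
         ┃Th┌────────────────────┐fi┃         
         ┃  │  Update Available  │  ┃         
         ┃Th│Save bef┏━━━━━━━━━━━━━━━━━━━┓    
         ┃Th│   [OK] ┃ CheckboxTree      ┃    
         ┃Er└────────┠───────────────────┨    
         ┃The system ┃ [-] app/          ┃    
         ┃The process┃   [x] tsconfig.jso┃    
         ┃The framewo┃   [ ] database.rs ┃    
         ┗━━━━━━━━━━━┃   [ ] client.json ┃    
                     ┃>  [x] types.html  ┃    
                     ┃   [ ] worker.py   ┃    
                     ┃   [ ] parser.toml ┃    


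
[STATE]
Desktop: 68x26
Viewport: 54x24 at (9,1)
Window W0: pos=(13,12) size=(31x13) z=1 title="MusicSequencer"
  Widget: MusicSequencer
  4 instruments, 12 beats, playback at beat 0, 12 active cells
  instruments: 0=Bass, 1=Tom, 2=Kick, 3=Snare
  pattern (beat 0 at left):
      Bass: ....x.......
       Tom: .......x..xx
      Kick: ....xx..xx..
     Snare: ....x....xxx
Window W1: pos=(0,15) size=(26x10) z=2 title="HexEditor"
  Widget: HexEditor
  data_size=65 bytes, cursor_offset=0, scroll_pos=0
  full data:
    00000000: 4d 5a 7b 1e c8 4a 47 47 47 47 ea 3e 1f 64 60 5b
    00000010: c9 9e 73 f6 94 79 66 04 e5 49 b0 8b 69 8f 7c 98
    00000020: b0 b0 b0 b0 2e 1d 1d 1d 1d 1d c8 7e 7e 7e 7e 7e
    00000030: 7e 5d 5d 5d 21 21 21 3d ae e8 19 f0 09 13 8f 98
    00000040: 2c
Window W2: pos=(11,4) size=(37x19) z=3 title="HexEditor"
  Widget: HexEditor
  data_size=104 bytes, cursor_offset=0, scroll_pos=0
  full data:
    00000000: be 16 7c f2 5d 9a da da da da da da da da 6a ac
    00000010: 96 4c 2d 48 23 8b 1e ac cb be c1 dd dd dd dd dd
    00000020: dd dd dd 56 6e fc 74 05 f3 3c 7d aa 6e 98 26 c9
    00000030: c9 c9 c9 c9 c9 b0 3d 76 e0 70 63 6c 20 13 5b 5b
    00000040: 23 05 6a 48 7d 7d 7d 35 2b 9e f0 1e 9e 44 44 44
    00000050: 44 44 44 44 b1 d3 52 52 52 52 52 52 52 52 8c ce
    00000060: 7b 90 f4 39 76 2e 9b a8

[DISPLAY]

                                                      
                                                      
                                                      
  ┏━━━━━━━━━━━━━━━━━━━━━━━━━━━━━━━━━━━┓               
  ┃ HexEditor                         ┃               
  ┠───────────────────────────────────┨               
  ┃00000000  BE 16 7c f2 5d 9a da da  ┃               
  ┃00000010  96 4c 2d 48 23 8b 1e ac  ┃               
  ┃00000020  dd dd dd 56 6e fc 74 05  ┃               
  ┃00000030  c9 c9 c9 c9 c9 b0 3d 76  ┃               
  ┃00000040  23 05 6a 48 7d 7d 7d 35  ┃               
  ┃00000050  44 44 44 44 b1 d3 52 52  ┃               
  ┃00000060  7b 90 f4 39 76 2e 9b a8  ┃               
  ┃                                   ┃               
━━┃                                   ┃               
or┃                                   ┃               
──┃                                   ┃               
  ┃                                   ┃               
  ┃                                   ┃               
  ┃                                   ┃               
  ┃                                   ┃               
  ┗━━━━━━━━━━━━━━━━━━━━━━━━━━━━━━━━━━━┛               
                ┃                 ┃                   
━━━━━━━━━━━━━━━━┛━━━━━━━━━━━━━━━━━┛                   


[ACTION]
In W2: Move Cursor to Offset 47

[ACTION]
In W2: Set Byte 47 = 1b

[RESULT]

                                                      
                                                      
                                                      
  ┏━━━━━━━━━━━━━━━━━━━━━━━━━━━━━━━━━━━┓               
  ┃ HexEditor                         ┃               
  ┠───────────────────────────────────┨               
  ┃00000000  be 16 7c f2 5d 9a da da  ┃               
  ┃00000010  96 4c 2d 48 23 8b 1e ac  ┃               
  ┃00000020  dd dd dd 56 6e fc 74 05  ┃               
  ┃00000030  c9 c9 c9 c9 c9 b0 3d 76  ┃               
  ┃00000040  23 05 6a 48 7d 7d 7d 35  ┃               
  ┃00000050  44 44 44 44 b1 d3 52 52  ┃               
  ┃00000060  7b 90 f4 39 76 2e 9b a8  ┃               
  ┃                                   ┃               
━━┃                                   ┃               
or┃                                   ┃               
──┃                                   ┃               
  ┃                                   ┃               
  ┃                                   ┃               
  ┃                                   ┃               
  ┃                                   ┃               
  ┗━━━━━━━━━━━━━━━━━━━━━━━━━━━━━━━━━━━┛               
                ┃                 ┃                   
━━━━━━━━━━━━━━━━┛━━━━━━━━━━━━━━━━━┛                   


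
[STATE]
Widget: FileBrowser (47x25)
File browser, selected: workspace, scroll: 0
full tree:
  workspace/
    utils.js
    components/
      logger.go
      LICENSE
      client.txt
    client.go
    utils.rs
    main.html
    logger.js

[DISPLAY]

> [-] workspace/                               
    utils.js                                   
    [+] components/                            
    client.go                                  
    utils.rs                                   
    main.html                                  
    logger.js                                  
                                               
                                               
                                               
                                               
                                               
                                               
                                               
                                               
                                               
                                               
                                               
                                               
                                               
                                               
                                               
                                               
                                               
                                               


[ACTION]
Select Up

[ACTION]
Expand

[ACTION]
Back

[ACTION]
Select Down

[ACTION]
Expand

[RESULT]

  [-] workspace/                               
  > utils.js                                   
    [+] components/                            
    client.go                                  
    utils.rs                                   
    main.html                                  
    logger.js                                  
                                               
                                               
                                               
                                               
                                               
                                               
                                               
                                               
                                               
                                               
                                               
                                               
                                               
                                               
                                               
                                               
                                               
                                               


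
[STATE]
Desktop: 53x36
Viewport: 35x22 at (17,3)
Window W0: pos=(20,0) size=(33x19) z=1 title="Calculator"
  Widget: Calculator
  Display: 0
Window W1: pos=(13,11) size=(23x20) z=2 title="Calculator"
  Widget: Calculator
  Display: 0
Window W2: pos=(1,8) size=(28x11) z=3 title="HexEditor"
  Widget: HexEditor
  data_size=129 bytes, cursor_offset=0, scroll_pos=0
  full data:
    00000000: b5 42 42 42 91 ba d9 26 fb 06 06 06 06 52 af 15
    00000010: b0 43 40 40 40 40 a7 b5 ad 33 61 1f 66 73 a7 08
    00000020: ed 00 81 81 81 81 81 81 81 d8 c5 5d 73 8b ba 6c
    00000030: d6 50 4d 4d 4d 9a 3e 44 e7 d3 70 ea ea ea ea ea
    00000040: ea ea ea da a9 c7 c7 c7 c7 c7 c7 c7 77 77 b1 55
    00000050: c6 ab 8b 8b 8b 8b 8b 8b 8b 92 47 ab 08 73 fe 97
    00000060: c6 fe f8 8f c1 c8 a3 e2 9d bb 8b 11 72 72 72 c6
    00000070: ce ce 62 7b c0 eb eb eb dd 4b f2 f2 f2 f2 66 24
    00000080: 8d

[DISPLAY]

   ┃                              0
   ┃┌───┬───┬───┬───┐              
   ┃│ 7 │ 8 │ 9 │ ÷ │              
   ┃├───┼───┼───┼───┤              
   ┃│ 4 │ 5 │ 6 │ × │              
━━━━━━━━━━━┓┼───┼───┤              
           ┃│ 3 │ - │              
───────────┨┼───┼───┤              
 42 42 91 b┃━━━━━━┓ │              
 40 40 40 4┃      ┃─┤              
 81 81 81 8┃──────┨+│              
 4d 4d 4d 9┃     0┃─┘              
 ea da a9 c┃─┐    ┃                
 8b 8b 8b 8┃ │    ┃                
 f8 8f c1 c┃─┤    ┃                
━━━━━━━━━━━┛ │    ┃━━━━━━━━━━━━━━━━
─┼───┼───┼───┤    ┃                
 │ 2 │ 3 │ - │    ┃                
─┼───┼───┼───┤    ┃                
 │ . │ = │ + │    ┃                
─┼───┼───┼───┤    ┃                
 │ MC│ MR│ M+│    ┃                


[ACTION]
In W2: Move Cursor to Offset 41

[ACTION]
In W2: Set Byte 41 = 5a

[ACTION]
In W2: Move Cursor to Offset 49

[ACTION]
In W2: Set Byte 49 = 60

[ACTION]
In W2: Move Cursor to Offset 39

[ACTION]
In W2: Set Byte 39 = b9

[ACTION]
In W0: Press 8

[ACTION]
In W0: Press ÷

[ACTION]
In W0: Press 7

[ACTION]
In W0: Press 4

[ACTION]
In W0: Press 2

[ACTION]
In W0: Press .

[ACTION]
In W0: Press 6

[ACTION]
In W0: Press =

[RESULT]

   ┃                  0.01077295987
   ┃┌───┬───┬───┬───┐              
   ┃│ 7 │ 8 │ 9 │ ÷ │              
   ┃├───┼───┼───┼───┤              
   ┃│ 4 │ 5 │ 6 │ × │              
━━━━━━━━━━━┓┼───┼───┤              
           ┃│ 3 │ - │              
───────────┨┼───┼───┤              
 42 42 91 b┃━━━━━━┓ │              
 40 40 40 4┃      ┃─┤              
 81 81 81 8┃──────┨+│              
 4d 4d 4d 9┃     0┃─┘              
 ea da a9 c┃─┐    ┃                
 8b 8b 8b 8┃ │    ┃                
 f8 8f c1 c┃─┤    ┃                
━━━━━━━━━━━┛ │    ┃━━━━━━━━━━━━━━━━
─┼───┼───┼───┤    ┃                
 │ 2 │ 3 │ - │    ┃                
─┼───┼───┼───┤    ┃                
 │ . │ = │ + │    ┃                
─┼───┼───┼───┤    ┃                
 │ MC│ MR│ M+│    ┃                
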